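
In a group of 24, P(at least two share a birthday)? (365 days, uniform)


P(all different) = Π(365-i)/365 for i=0..23
= 0.461656
P(match) = 1 - 0.461656 = 0.538344

P ≈ 0.5383 ≈ 53.83%


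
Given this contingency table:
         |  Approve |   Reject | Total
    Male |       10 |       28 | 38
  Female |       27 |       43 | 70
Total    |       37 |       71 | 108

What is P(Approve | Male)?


P(Approve | Male) = 10/(10+28) = 10/38 = 5/19

P(Approve|Male) = 5/19 ≈ 26.32%


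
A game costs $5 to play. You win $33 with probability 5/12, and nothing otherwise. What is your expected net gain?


E[gain] = (33-5)×5/12 + (-5)×7/12
= 35/3 - 35/12 = 35/4

Expected net gain = $35/4 ≈ $8.75


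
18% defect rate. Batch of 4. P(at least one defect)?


P(all good) = (41/50)^4 = 2825761/6250000
P(≥1 defect) = 3424239/6250000

P = 3424239/6250000 ≈ 54.79%


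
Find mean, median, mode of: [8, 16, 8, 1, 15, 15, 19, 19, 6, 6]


Sorted: [1, 6, 6, 8, 8, 15, 15, 16, 19, 19]
Mean = 113/10
Median = 23/2
Freq: {8: 2, 16: 1, 1: 1, 15: 2, 19: 2, 6: 2}
Mode: [6, 8, 15, 19]

Mean=113/10, Median=23/2, Mode=[6, 8, 15, 19]


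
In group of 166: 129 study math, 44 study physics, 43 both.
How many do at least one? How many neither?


|A∪B| = 129+44-43 = 130
Neither = 166-130 = 36

At least one: 130; Neither: 36


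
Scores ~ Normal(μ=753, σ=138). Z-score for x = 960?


z = (x - μ)/σ = (960 - 753)/138 = 1.5

z = 1.5


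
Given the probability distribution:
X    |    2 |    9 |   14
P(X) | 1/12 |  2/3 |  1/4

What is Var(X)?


E[X] = 29/3
E[X²] = 310/3
Var(X) = E[X²] - (E[X])² = 310/3 - 841/9 = 89/9

Var(X) = 89/9 ≈ 9.8889


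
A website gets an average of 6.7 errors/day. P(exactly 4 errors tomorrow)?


Poisson(λ=6.7): P(X=4) = e^(-λ)×λ^k/k!
= e^(-6.7) × 6.7^4 / 4!
≈ 0.001230911903 × 2015.1121 / 24 ≈ 0.103351

P(X=4) ≈ 0.103351 ≈ 10.34%


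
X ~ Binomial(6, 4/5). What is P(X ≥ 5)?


P(X ≥ 5) = Σ P(X=i) for i=5..6
P(X=5) = 6144/15625
P(X=6) = 4096/15625
Sum = 2048/3125

P(X ≥ 5) = 2048/3125 ≈ 65.54%


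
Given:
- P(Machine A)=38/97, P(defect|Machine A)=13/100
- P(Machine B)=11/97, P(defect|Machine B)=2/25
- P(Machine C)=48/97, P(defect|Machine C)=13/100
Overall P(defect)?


P(B) = Σ P(B|Aᵢ)×P(Aᵢ)
  13/100×38/97 = 247/4850
  2/25×11/97 = 22/2425
  13/100×48/97 = 156/2425
Sum = 603/4850

P(defect) = 603/4850 ≈ 12.43%


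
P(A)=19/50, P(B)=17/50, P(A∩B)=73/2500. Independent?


P(A)×P(B) = 323/2500
P(A∩B) = 73/2500
Not equal → NOT independent

No, not independent


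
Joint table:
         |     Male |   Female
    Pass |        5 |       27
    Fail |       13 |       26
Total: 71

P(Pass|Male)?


P(Pass|Male) = 5/(5+13) = 5/18

P = 5/18 ≈ 27.78%


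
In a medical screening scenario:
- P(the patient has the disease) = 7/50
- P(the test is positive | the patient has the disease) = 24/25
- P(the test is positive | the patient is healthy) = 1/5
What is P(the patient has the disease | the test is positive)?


Using Bayes' theorem:
P(A|B) = P(B|A)·P(A) / P(B)

P(the test is positive) = 24/25 × 7/50 + 1/5 × 43/50
= 84/625 + 43/250 = 383/1250

P(the patient has the disease|the test is positive) = (84/625) / (383/1250) = 168/383

P(the patient has the disease|the test is positive) = 168/383 ≈ 43.86%


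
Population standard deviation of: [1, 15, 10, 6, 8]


Mean = 40/5 = 8
  (1-8)²=49
  (15-8)²=49
  (10-8)²=4
  (6-8)²=4
  (8-8)²=0
Σ(x-μ)² = 106
σ² = 106/5

σ = √(106/5) ≈ 4.6043


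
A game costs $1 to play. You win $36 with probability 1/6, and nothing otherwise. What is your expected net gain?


E[gain] = (36-1)×1/6 + (-1)×5/6
= 35/6 - 5/6 = 5

Expected net gain = $5 ≈ $5.00


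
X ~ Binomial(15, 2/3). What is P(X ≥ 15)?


P(X ≥ 15) = Σ P(X=i) for i=15..15
P(X=15) = 32768/14348907
Sum = 32768/14348907

P(X ≥ 15) = 32768/14348907 ≈ 0.23%


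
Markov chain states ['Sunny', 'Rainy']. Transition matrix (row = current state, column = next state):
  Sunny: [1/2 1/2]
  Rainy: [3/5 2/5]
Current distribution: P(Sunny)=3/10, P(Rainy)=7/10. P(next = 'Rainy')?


P(next=Rainy) = Σᵢ P(now=i)×P(i→Rainy)
= 3/10×1/2 + 7/10×2/5
= 3/20 + 7/25 = 43/100

P = 43/100 ≈ 0.4300


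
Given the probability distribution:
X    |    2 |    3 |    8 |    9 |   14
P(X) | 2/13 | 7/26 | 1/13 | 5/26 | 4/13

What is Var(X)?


E[X] = 101/13
E[X²] = 1090/13
Var(X) = E[X²] - (E[X])² = 1090/13 - 10201/169 = 3969/169

Var(X) = 3969/169 ≈ 23.4852


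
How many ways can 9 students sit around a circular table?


Circular arrangements of 9 distinct objects: fix one position to break rotational symmetry.
(n-1)! = 8! = 40320

40320


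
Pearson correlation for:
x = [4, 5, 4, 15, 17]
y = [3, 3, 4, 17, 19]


n=5, Σx=45, Σy=46, Σxy=621, Σx²=571, Σy²=684
r = (5×621 - 45×46)/√((5×571 - 45²)(5×684 - 46²))
= 1035/√(830×1304) = 1035/√1082320 ≈ 1035/1040.3461 ≈ 0.9949

r ≈ 0.9949


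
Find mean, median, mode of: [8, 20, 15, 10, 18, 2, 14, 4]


Sorted: [2, 4, 8, 10, 14, 15, 18, 20]
Mean = 91/8
Median = 12
Freq: {8: 1, 20: 1, 15: 1, 10: 1, 18: 1, 2: 1, 14: 1, 4: 1}
Mode: No mode

Mean=91/8, Median=12, Mode=No mode


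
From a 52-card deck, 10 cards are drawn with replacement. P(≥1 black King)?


P(not a black King) = 50/52 = 25/26
P(none in 10 draws) = (25/26)^10 = 95367431640625/141167095653376
P(≥1 black King) = 1 - 95367431640625/141167095653376 = 45799664012751/141167095653376

P = 45799664012751/141167095653376 ≈ 32.44%


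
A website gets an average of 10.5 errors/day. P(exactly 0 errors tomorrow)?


Poisson(λ=10.5): P(X=0) = e^(-λ)×λ^k/k!
= e^(-10.5) × 10.5^0 / 0!
≈ 2.753644935e-05 × 1 / 1 ≈ 0.000028

P(X=0) ≈ 0.000028 ≈ 0.00%


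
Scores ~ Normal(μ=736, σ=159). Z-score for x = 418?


z = (x - μ)/σ = (418 - 736)/159 = -2.0

z = -2.0


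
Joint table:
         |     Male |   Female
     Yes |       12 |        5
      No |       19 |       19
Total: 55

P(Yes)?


P(Yes) = (12+5)/55 = 17/55

P(Yes) = 17/55 ≈ 30.91%


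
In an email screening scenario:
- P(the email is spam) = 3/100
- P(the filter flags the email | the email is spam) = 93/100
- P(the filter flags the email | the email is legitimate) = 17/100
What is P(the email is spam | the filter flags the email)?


Using Bayes' theorem:
P(A|B) = P(B|A)·P(A) / P(B)

P(the filter flags the email) = 93/100 × 3/100 + 17/100 × 97/100
= 279/10000 + 1649/10000 = 241/1250

P(the email is spam|the filter flags the email) = (279/10000) / (241/1250) = 279/1928

P(the email is spam|the filter flags the email) = 279/1928 ≈ 14.47%


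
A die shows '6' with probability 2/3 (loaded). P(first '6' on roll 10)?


Geometric: P(X=10) = (1-p)^(k-1)×p = (1/3)^9×2/3 = 2/59049

P(X=10) = 2/59049 ≈ 0.00%


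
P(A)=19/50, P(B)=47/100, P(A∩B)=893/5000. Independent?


P(A)×P(B) = 893/5000
P(A∩B) = 893/5000
Equal ✓ → Independent

Yes, independent


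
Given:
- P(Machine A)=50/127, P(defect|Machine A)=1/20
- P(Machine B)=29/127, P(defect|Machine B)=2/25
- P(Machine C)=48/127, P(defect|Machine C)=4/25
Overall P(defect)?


P(B) = Σ P(B|Aᵢ)×P(Aᵢ)
  1/20×50/127 = 5/254
  2/25×29/127 = 58/3175
  4/25×48/127 = 192/3175
Sum = 25/254

P(defect) = 25/254 ≈ 9.84%


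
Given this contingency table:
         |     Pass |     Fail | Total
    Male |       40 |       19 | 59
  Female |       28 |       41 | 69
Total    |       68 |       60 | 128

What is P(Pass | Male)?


P(Pass | Male) = 40/(40+19) = 40/59

P(Pass|Male) = 40/59 ≈ 67.80%


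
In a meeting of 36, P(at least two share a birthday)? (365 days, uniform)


P(all different) = Π(365-i)/365 for i=0..35
= 0.167818
P(match) = 1 - 0.167818 = 0.832182

P ≈ 0.8322 ≈ 83.22%


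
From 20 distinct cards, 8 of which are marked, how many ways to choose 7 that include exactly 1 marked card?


Choose 1 of the 8 marked cards and 6 of the other 12 cards:
C(8,1)×C(12,6) = 8×924 = 7392

7392


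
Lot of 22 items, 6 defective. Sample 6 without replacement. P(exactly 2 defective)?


Hypergeometric: C(6,2)×C(16,4)/C(22,6)
= 15×1820/74613 = 1300/3553

P(X=2) = 1300/3553 ≈ 36.59%


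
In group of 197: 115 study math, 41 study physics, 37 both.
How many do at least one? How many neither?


|A∪B| = 115+41-37 = 119
Neither = 197-119 = 78

At least one: 119; Neither: 78


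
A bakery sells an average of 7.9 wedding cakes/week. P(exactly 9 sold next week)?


Poisson(λ=7.9): P(X=9) = e^(-λ)×λ^k/k!
= e^(-7.9) × 7.9^9 / 9!
≈ 0.0003707435405 × 119851595.983 / 362880 ≈ 0.122449

P(X=9) ≈ 0.122449 ≈ 12.24%


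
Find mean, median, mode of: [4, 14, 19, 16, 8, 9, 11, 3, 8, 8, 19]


Sorted: [3, 4, 8, 8, 8, 9, 11, 14, 16, 19, 19]
Mean = 119/11
Median = 9
Freq: {4: 1, 14: 1, 19: 2, 16: 1, 8: 3, 9: 1, 11: 1, 3: 1}
Mode: [8]

Mean=119/11, Median=9, Mode=8


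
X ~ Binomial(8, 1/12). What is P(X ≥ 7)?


P(X ≥ 7) = Σ P(X=i) for i=7..8
P(X=7) = 11/53747712
P(X=8) = 1/429981696
Sum = 89/429981696

P(X ≥ 7) = 89/429981696 ≈ 0.00%


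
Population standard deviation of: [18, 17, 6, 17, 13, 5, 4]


Mean = 80/7
  (18-80/7)²=2116/49
  (17-80/7)²=1521/49
  (6-80/7)²=1444/49
  (17-80/7)²=1521/49
  (13-80/7)²=121/49
  (5-80/7)²=2025/49
  (4-80/7)²=2704/49
Σ(x-μ)² = 1636/7
σ² = (1636/7)/7 = 1636/49

σ = √(1636/49) ≈ 5.7782


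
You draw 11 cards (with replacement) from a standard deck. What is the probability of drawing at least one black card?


P(not a black card) = 26/52 = 1/2
P(none in 11 draws) = (1/2)^11 = 1/2048
P(≥1 black card) = 1 - 1/2048 = 2047/2048

P = 2047/2048 ≈ 99.95%


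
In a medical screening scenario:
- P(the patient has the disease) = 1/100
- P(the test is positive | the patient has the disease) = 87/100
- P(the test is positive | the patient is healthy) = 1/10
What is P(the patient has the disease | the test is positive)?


Using Bayes' theorem:
P(A|B) = P(B|A)·P(A) / P(B)

P(the test is positive) = 87/100 × 1/100 + 1/10 × 99/100
= 87/10000 + 99/1000 = 1077/10000

P(the patient has the disease|the test is positive) = (87/10000) / (1077/10000) = 29/359

P(the patient has the disease|the test is positive) = 29/359 ≈ 8.08%


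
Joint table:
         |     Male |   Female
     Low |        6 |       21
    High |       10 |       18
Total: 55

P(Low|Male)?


P(Low|Male) = 6/(6+10) = 6/16 = 3/8

P = 3/8 ≈ 37.50%


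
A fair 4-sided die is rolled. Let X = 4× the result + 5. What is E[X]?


E[die] = (1+4)/2 = 5/2
E[X] = 4×5/2 + 5 = 15

E[X] = 15


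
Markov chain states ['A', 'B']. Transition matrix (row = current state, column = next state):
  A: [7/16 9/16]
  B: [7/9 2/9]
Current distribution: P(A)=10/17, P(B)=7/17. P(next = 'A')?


P(next=A) = Σᵢ P(now=i)×P(i→A)
= 10/17×7/16 + 7/17×7/9
= 35/136 + 49/153 = 707/1224

P = 707/1224 ≈ 0.5776


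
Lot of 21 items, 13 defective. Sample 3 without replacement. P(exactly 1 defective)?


Hypergeometric: C(13,1)×C(8,2)/C(21,3)
= 13×28/1330 = 26/95

P(X=1) = 26/95 ≈ 27.37%


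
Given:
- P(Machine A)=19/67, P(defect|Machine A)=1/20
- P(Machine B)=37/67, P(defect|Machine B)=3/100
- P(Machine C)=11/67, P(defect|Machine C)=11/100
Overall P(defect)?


P(B) = Σ P(B|Aᵢ)×P(Aᵢ)
  1/20×19/67 = 19/1340
  3/100×37/67 = 111/6700
  11/100×11/67 = 121/6700
Sum = 327/6700

P(defect) = 327/6700 ≈ 4.88%


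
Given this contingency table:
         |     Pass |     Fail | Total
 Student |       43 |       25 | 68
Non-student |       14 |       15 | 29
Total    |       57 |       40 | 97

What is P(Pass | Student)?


P(Pass | Student) = 43/(43+25) = 43/68

P(Pass|Student) = 43/68 ≈ 63.24%


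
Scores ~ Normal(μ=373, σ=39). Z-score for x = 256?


z = (x - μ)/σ = (256 - 373)/39 = -3.0

z = -3.0


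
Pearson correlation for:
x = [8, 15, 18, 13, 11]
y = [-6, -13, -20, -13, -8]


n=5, Σx=65, Σy=-60, Σxy=-860, Σx²=903, Σy²=838
r = (5×(-860) - 65×(-60))/√((5×903 - 65²)(5×838 - (-60)²))
= -400/√(290×590) = -400/√171100 ≈ -400/413.6424 ≈ -0.9670

r ≈ -0.9670


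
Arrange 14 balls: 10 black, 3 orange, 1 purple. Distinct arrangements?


14!/(10!×3!×1!) = 4004

4004


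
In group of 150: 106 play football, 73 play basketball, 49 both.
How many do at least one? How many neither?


|A∪B| = 106+73-49 = 130
Neither = 150-130 = 20

At least one: 130; Neither: 20


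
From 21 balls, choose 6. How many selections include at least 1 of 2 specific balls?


Complement: C(21,6) - C(19,6) = 54264 - 27132 = 27132

27132


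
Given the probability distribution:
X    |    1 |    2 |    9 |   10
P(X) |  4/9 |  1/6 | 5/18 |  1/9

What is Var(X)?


E[X] = 79/18
E[X²] = 625/18
Var(X) = E[X²] - (E[X])² = 625/18 - 6241/324 = 5009/324

Var(X) = 5009/324 ≈ 15.4599


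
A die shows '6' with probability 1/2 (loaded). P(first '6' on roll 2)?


Geometric: P(X=2) = (1-p)^(k-1)×p = (1/2)^1×1/2 = 1/4

P(X=2) = 1/4 ≈ 25.00%


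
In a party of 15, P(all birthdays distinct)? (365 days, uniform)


P(all different) = Π(365-i)/365 for i=0..14
= (365/365)×(364/365)×...×(351/365)
= 0.747099

P ≈ 0.7471 ≈ 74.71%


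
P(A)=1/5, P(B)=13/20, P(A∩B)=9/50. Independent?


P(A)×P(B) = 13/100
P(A∩B) = 9/50
Not equal → NOT independent

No, not independent


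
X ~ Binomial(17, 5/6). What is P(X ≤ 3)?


P(X ≤ 3) = Σ P(X=i) for i=0..3
P(X=0) = 1/16926659444736
P(X=1) = 85/16926659444736
P(X=2) = 425/2115832430592
P(X=3) = 10625/2115832430592
Sum = 44243/8463329722368

P(X ≤ 3) = 44243/8463329722368 ≈ 0.00%


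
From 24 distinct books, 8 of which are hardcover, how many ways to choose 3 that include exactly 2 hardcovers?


Choose 2 of the 8 hardcovers and 1 of the other 16 books:
C(8,2)×C(16,1) = 28×16 = 448

448


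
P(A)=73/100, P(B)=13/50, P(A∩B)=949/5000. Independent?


P(A)×P(B) = 949/5000
P(A∩B) = 949/5000
Equal ✓ → Independent

Yes, independent


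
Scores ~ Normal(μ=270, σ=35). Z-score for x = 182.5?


z = (x - μ)/σ = (182.5 - 270)/35 = -2.5

z = -2.5


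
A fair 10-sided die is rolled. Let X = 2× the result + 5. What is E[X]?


E[die] = (1+10)/2 = 11/2
E[X] = 2×11/2 + 5 = 16

E[X] = 16


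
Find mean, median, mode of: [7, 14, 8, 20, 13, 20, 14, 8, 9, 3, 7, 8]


Sorted: [3, 7, 7, 8, 8, 8, 9, 13, 14, 14, 20, 20]
Mean = 131/12
Median = 17/2
Freq: {7: 2, 14: 2, 8: 3, 20: 2, 13: 1, 9: 1, 3: 1}
Mode: [8]

Mean=131/12, Median=17/2, Mode=8


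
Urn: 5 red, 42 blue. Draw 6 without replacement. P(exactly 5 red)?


Hypergeometric: C(5,5)×C(42,1)/C(47,6)
= 1×42/10737573 = 2/511313

P(X=5) = 2/511313 ≈ 0.00%


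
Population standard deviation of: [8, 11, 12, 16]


Mean = 47/4
  (8-47/4)²=225/16
  (11-47/4)²=9/16
  (12-47/4)²=1/16
  (16-47/4)²=289/16
Σ(x-μ)² = 131/4
σ² = (131/4)/4 = 131/16

σ = √(131/16) ≈ 2.8614


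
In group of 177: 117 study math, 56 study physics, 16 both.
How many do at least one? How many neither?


|A∪B| = 117+56-16 = 157
Neither = 177-157 = 20

At least one: 157; Neither: 20


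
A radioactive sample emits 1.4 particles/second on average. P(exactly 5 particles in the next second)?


Poisson(λ=1.4): P(X=5) = e^(-λ)×λ^k/k!
= e^(-1.4) × 1.4^5 / 5!
≈ 0.2465969639 × 5.37824 / 120 ≈ 0.011052

P(X=5) ≈ 0.011052 ≈ 1.11%


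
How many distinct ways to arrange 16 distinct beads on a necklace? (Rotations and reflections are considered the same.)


Free circular arrangements: rotations and reflections both identified.
(n-1)!/2 = 15!/2 = 1307674368000/2 = 653837184000

653837184000


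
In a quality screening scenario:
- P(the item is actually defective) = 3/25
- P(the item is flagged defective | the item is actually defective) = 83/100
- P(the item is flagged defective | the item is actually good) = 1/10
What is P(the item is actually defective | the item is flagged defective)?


Using Bayes' theorem:
P(A|B) = P(B|A)·P(A) / P(B)

P(the item is flagged defective) = 83/100 × 3/25 + 1/10 × 22/25
= 249/2500 + 11/125 = 469/2500

P(the item is actually defective|the item is flagged defective) = (249/2500) / (469/2500) = 249/469

P(the item is actually defective|the item is flagged defective) = 249/469 ≈ 53.09%


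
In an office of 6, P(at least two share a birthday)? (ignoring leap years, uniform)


P(all different) = Π(365-i)/365 for i=0..5
= 0.959538
P(match) = 1 - 0.959538 = 0.040462

P ≈ 0.0405 ≈ 4.05%


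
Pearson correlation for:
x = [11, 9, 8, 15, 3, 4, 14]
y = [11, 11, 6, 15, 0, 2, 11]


n=7, Σx=64, Σy=56, Σxy=655, Σx²=712, Σy²=628
r = (7×655 - 64×56)/√((7×712 - 64²)(7×628 - 56²))
= 1001/√(888×1260) = 1001/√1118880 ≈ 1001/1057.7712 ≈ 0.9463

r ≈ 0.9463


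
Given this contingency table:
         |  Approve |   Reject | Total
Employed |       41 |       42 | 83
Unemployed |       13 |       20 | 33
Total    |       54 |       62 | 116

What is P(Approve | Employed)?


P(Approve | Employed) = 41/(41+42) = 41/83

P(Approve|Employed) = 41/83 ≈ 49.40%


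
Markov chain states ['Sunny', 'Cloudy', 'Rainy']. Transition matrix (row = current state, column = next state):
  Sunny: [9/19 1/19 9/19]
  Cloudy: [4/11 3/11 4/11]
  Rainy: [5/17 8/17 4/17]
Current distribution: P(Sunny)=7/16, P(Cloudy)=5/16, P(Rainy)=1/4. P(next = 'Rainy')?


P(next=Rainy) = Σᵢ P(now=i)×P(i→Rainy)
= 7/16×9/19 + 5/16×4/11 + 1/4×4/17
= 63/304 + 5/44 + 1/17 = 21585/56848

P = 21585/56848 ≈ 0.3797


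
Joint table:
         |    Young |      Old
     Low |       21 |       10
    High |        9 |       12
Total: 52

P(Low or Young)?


P(Low∨Young) = P(Low) + P(Young) - P(Low∧Young)
= (31 + 30 - 21)/52 = 40/52 = 10/13

P = 10/13 ≈ 76.92%


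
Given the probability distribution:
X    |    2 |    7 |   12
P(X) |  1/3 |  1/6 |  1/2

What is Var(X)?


E[X] = 47/6
E[X²] = 163/2
Var(X) = E[X²] - (E[X])² = 163/2 - 2209/36 = 725/36

Var(X) = 725/36 ≈ 20.1389


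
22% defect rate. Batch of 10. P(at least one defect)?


P(all good) = (39/50)^10 = 8140406085191601/97656250000000000
P(≥1 defect) = 89515843914808399/97656250000000000

P = 89515843914808399/97656250000000000 ≈ 91.66%


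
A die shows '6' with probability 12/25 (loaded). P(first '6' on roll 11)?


Geometric: P(X=11) = (1-p)^(k-1)×p = (13/25)^10×12/25 = 1654301902188/2384185791015625

P(X=11) = 1654301902188/2384185791015625 ≈ 0.07%


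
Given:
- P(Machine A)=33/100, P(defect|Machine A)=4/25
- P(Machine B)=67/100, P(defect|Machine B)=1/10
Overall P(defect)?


P(B) = Σ P(B|Aᵢ)×P(Aᵢ)
  4/25×33/100 = 33/625
  1/10×67/100 = 67/1000
Sum = 599/5000

P(defect) = 599/5000 ≈ 11.98%


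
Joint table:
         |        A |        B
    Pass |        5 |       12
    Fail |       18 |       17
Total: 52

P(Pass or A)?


P(Pass∨A) = P(Pass) + P(A) - P(Pass∧A)
= (17 + 23 - 5)/52 = 35/52

P = 35/52 ≈ 67.31%


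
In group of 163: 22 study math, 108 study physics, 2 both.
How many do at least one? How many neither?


|A∪B| = 22+108-2 = 128
Neither = 163-128 = 35

At least one: 128; Neither: 35


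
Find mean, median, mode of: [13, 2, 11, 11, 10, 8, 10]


Sorted: [2, 8, 10, 10, 11, 11, 13]
Mean = 65/7
Median = 10
Freq: {13: 1, 2: 1, 11: 2, 10: 2, 8: 1}
Mode: [10, 11]

Mean=65/7, Median=10, Mode=[10, 11]


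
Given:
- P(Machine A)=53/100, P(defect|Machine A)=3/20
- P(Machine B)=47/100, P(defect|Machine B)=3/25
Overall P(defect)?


P(B) = Σ P(B|Aᵢ)×P(Aᵢ)
  3/20×53/100 = 159/2000
  3/25×47/100 = 141/2500
Sum = 1359/10000

P(defect) = 1359/10000 ≈ 13.59%


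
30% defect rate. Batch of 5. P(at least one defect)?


P(all good) = (7/10)^5 = 16807/100000
P(≥1 defect) = 83193/100000

P = 83193/100000 ≈ 83.19%


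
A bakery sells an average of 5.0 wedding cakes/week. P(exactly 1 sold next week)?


Poisson(λ=5.0): P(X=1) = e^(-λ)×λ^k/k!
= e^(-5.0) × 5.0^1 / 1!
≈ 0.006737946999 × 5 / 1 ≈ 0.033690

P(X=1) ≈ 0.033690 ≈ 3.37%


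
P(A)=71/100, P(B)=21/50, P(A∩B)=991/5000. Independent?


P(A)×P(B) = 1491/5000
P(A∩B) = 991/5000
Not equal → NOT independent

No, not independent


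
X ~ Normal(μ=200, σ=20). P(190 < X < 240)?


z₁=(190-200)/20=-0.5, z₂=(240-200)/20=2.0
P = Φ(2.0) - Φ(-0.5) = 0.977250 - 0.308538 = 0.668712 ≈ 0.6687

P(190 < X < 240) ≈ 0.6687


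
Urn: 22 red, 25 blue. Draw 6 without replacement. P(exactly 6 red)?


Hypergeometric: C(22,6)×C(25,0)/C(47,6)
= 74613×1/10737573 = 323/46483

P(X=6) = 323/46483 ≈ 0.69%


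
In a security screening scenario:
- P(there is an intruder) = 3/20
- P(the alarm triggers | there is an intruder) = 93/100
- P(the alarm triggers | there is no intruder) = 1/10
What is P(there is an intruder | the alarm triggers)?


Using Bayes' theorem:
P(A|B) = P(B|A)·P(A) / P(B)

P(the alarm triggers) = 93/100 × 3/20 + 1/10 × 17/20
= 279/2000 + 17/200 = 449/2000

P(there is an intruder|the alarm triggers) = (279/2000) / (449/2000) = 279/449

P(there is an intruder|the alarm triggers) = 279/449 ≈ 62.14%


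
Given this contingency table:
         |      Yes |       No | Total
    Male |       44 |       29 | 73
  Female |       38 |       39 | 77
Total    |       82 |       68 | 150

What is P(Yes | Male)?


P(Yes | Male) = 44/(44+29) = 44/73

P(Yes|Male) = 44/73 ≈ 60.27%


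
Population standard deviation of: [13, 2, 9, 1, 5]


Mean = 30/5 = 6
  (13-6)²=49
  (2-6)²=16
  (9-6)²=9
  (1-6)²=25
  (5-6)²=1
Σ(x-μ)² = 100
σ² = 100/5 = 20

σ = √(20) ≈ 4.4721


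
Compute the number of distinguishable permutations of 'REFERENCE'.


Letters: 9, freq: {'R': 2, 'E': 4, 'F': 1, 'N': 1, 'C': 1}
9!/(2!×4!×1!×1!×1!) = 362880/48 = 7560

7560


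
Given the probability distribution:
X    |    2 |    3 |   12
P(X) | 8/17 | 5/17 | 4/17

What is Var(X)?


E[X] = 79/17
E[X²] = 653/17
Var(X) = E[X²] - (E[X])² = 653/17 - 6241/289 = 4860/289

Var(X) = 4860/289 ≈ 16.8166


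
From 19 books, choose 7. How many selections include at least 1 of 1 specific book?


Complement: C(19,7) - C(18,7) = 50388 - 31824 = 18564

18564


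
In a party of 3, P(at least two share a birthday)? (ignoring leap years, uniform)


P(all different) = Π(365-i)/365 for i=0..2
= 0.991796
P(match) = 1 - 0.991796 = 0.008204

P ≈ 0.0082 ≈ 0.82%


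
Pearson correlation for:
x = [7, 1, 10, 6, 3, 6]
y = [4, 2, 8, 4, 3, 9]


n=6, Σx=33, Σy=30, Σxy=197, Σx²=231, Σy²=190
r = (6×197 - 33×30)/√((6×231 - 33²)(6×190 - 30²))
= 192/√(297×240) = 192/√71280 ≈ 192/266.9831 ≈ 0.7191

r ≈ 0.7191


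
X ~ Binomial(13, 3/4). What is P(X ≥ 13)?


P(X ≥ 13) = Σ P(X=i) for i=13..13
P(X=13) = 1594323/67108864
Sum = 1594323/67108864

P(X ≥ 13) = 1594323/67108864 ≈ 2.38%


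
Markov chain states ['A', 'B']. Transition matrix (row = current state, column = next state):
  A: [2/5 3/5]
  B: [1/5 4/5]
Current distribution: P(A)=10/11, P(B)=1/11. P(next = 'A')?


P(next=A) = Σᵢ P(now=i)×P(i→A)
= 10/11×2/5 + 1/11×1/5
= 4/11 + 1/55 = 21/55

P = 21/55 ≈ 0.3818


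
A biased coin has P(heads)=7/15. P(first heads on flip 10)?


Geometric: P(X=10) = (1-p)^(k-1)×p = (8/15)^9×7/15 = 939524096/576650390625

P(X=10) = 939524096/576650390625 ≈ 0.16%


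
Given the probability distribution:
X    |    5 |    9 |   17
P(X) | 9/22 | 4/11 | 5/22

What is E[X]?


E[X] = Σ x·P(X=x)
= (5)×(9/22) + (9)×(4/11) + (17)×(5/22)
= 101/11

E[X] = 101/11


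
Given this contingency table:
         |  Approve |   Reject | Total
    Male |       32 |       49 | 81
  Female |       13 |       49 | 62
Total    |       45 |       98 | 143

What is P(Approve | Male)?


P(Approve | Male) = 32/(32+49) = 32/81

P(Approve|Male) = 32/81 ≈ 39.51%


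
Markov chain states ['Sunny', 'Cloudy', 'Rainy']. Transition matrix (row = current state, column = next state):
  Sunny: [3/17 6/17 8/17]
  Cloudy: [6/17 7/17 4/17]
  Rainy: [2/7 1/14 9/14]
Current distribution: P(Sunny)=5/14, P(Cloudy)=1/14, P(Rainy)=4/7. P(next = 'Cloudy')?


P(next=Cloudy) = Σᵢ P(now=i)×P(i→Cloudy)
= 5/14×6/17 + 1/14×7/17 + 4/7×1/14
= 15/119 + 1/34 + 2/49 = 327/1666

P = 327/1666 ≈ 0.1963


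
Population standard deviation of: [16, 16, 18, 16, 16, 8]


Mean = 90/6 = 15
  (16-15)²=1
  (16-15)²=1
  (18-15)²=9
  (16-15)²=1
  (16-15)²=1
  (8-15)²=49
Σ(x-μ)² = 62
σ² = 62/6 = 31/3

σ = √(31/3) ≈ 3.2146


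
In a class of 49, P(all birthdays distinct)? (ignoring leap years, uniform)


P(all different) = Π(365-i)/365 for i=0..48
= (365/365)×(364/365)×...×(317/365)
= 0.034220

P ≈ 0.0342 ≈ 3.42%


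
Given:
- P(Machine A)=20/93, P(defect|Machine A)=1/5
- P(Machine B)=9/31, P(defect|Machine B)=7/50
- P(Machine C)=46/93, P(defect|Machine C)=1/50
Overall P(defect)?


P(B) = Σ P(B|Aᵢ)×P(Aᵢ)
  1/5×20/93 = 4/93
  7/50×9/31 = 63/1550
  1/50×46/93 = 23/2325
Sum = 29/310

P(defect) = 29/310 ≈ 9.35%


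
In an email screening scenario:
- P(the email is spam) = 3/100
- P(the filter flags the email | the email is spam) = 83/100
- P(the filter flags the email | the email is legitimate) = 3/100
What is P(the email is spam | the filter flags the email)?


Using Bayes' theorem:
P(A|B) = P(B|A)·P(A) / P(B)

P(the filter flags the email) = 83/100 × 3/100 + 3/100 × 97/100
= 249/10000 + 291/10000 = 27/500

P(the email is spam|the filter flags the email) = (249/10000) / (27/500) = 83/180

P(the email is spam|the filter flags the email) = 83/180 ≈ 46.11%


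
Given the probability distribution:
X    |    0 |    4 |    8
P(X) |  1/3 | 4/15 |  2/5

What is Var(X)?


E[X] = 64/15
E[X²] = 448/15
Var(X) = E[X²] - (E[X])² = 448/15 - 4096/225 = 2624/225

Var(X) = 2624/225 ≈ 11.6622


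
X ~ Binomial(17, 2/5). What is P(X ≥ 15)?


P(X ≥ 15) = Σ P(X=i) for i=15..17
P(X=15) = 40108032/762939453125
P(X=16) = 3342336/762939453125
P(X=17) = 131072/762939453125
Sum = 8716288/152587890625

P(X ≥ 15) = 8716288/152587890625 ≈ 0.01%


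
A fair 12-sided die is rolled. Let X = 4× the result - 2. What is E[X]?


E[die] = (1+12)/2 = 13/2
E[X] = 4×13/2 - 2 = 24

E[X] = 24


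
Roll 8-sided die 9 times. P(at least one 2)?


P(no 2)^9 = (7/8)^9 = 40353607/134217728
P(≥1) = 1 - 40353607/134217728 = 93864121/134217728

P = 93864121/134217728 ≈ 69.93%


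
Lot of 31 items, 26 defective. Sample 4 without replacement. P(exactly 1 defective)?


Hypergeometric: C(26,1)×C(5,3)/C(31,4)
= 26×10/31465 = 52/6293

P(X=1) = 52/6293 ≈ 0.83%


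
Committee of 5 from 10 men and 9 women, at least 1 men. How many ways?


Count by #men:
  1M,4W: C(10,1)×C(9,4)=1260
  2M,3W: C(10,2)×C(9,3)=3780
  3M,2W: C(10,3)×C(9,2)=4320
  4M,1W: C(10,4)×C(9,1)=1890
  5M,0W: C(10,5)×C(9,0)=252
Total = 11502

11502


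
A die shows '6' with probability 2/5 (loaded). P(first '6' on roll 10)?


Geometric: P(X=10) = (1-p)^(k-1)×p = (3/5)^9×2/5 = 39366/9765625

P(X=10) = 39366/9765625 ≈ 0.40%


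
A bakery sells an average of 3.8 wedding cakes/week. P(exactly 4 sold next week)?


Poisson(λ=3.8): P(X=4) = e^(-λ)×λ^k/k!
= e^(-3.8) × 3.8^4 / 4!
≈ 0.02237077186 × 208.5136 / 24 ≈ 0.194359

P(X=4) ≈ 0.194359 ≈ 19.44%


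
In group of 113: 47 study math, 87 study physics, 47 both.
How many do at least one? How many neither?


|A∪B| = 47+87-47 = 87
Neither = 113-87 = 26

At least one: 87; Neither: 26


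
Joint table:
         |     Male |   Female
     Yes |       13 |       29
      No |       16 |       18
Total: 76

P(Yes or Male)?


P(Yes∨Male) = P(Yes) + P(Male) - P(Yes∧Male)
= (42 + 29 - 13)/76 = 58/76 = 29/38

P = 29/38 ≈ 76.32%


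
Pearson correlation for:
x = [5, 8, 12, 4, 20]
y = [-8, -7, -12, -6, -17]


n=5, Σx=49, Σy=-50, Σxy=-604, Σx²=649, Σy²=582
r = (5×(-604) - 49×(-50))/√((5×649 - 49²)(5×582 - (-50)²))
= -570/√(844×410) = -570/√346040 ≈ -570/588.2516 ≈ -0.9690

r ≈ -0.9690


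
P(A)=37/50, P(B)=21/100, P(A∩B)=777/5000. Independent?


P(A)×P(B) = 777/5000
P(A∩B) = 777/5000
Equal ✓ → Independent

Yes, independent


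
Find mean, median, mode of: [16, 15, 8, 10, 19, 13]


Sorted: [8, 10, 13, 15, 16, 19]
Mean = 81/6 = 27/2
Median = 14
Freq: {16: 1, 15: 1, 8: 1, 10: 1, 19: 1, 13: 1}
Mode: No mode

Mean=27/2, Median=14, Mode=No mode


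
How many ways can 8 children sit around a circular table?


Circular arrangements of 8 distinct objects: fix one position to break rotational symmetry.
(n-1)! = 7! = 5040

5040


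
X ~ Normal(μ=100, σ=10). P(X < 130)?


z = (130-100)/10 = 3.0
P(Z < 3.0) = 0.9987

P(X < 130) ≈ 0.9987


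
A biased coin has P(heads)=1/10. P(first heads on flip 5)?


Geometric: P(X=5) = (1-p)^(k-1)×p = (9/10)^4×1/10 = 6561/100000

P(X=5) = 6561/100000 ≈ 6.56%


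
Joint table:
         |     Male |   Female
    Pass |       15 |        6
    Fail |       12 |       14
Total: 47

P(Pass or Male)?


P(Pass∨Male) = P(Pass) + P(Male) - P(Pass∧Male)
= (21 + 27 - 15)/47 = 33/47

P = 33/47 ≈ 70.21%


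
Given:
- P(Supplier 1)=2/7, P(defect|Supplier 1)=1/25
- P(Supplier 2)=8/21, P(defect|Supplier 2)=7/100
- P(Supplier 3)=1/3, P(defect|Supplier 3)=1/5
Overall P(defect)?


P(B) = Σ P(B|Aᵢ)×P(Aᵢ)
  1/25×2/7 = 2/175
  7/100×8/21 = 2/75
  1/5×1/3 = 1/15
Sum = 11/105

P(defect) = 11/105 ≈ 10.48%


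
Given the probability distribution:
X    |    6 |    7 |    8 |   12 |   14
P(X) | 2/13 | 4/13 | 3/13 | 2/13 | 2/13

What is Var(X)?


E[X] = 116/13
E[X²] = 1140/13
Var(X) = E[X²] - (E[X])² = 1140/13 - 13456/169 = 1364/169

Var(X) = 1364/169 ≈ 8.0710


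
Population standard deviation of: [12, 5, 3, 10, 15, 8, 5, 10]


Mean = 68/8 = 17/2
  (12-17/2)²=49/4
  (5-17/2)²=49/4
  (3-17/2)²=121/4
  (10-17/2)²=9/4
  (15-17/2)²=169/4
  (8-17/2)²=1/4
  (5-17/2)²=49/4
  (10-17/2)²=9/4
Σ(x-μ)² = 114
σ² = 114/8 = 57/4

σ = √(57/4) ≈ 3.7749


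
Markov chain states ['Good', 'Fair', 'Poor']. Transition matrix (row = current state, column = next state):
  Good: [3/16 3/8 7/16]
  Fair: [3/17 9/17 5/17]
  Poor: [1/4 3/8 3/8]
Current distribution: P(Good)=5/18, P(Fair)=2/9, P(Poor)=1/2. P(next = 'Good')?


P(next=Good) = Σᵢ P(now=i)×P(i→Good)
= 5/18×3/16 + 2/9×3/17 + 1/2×1/4
= 5/96 + 2/51 + 1/8 = 353/1632

P = 353/1632 ≈ 0.2163


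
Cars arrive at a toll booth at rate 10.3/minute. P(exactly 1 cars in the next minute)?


Poisson(λ=10.3): P(X=1) = e^(-λ)×λ^k/k!
= e^(-10.3) × 10.3^1 / 1!
≈ 3.363309519e-05 × 10.3 / 1 ≈ 0.000346

P(X=1) ≈ 0.000346 ≈ 0.03%


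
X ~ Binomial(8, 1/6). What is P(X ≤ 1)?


P(X ≤ 1) = Σ P(X=i) for i=0..1
P(X=0) = 390625/1679616
P(X=1) = 78125/209952
Sum = 1015625/1679616

P(X ≤ 1) = 1015625/1679616 ≈ 60.47%


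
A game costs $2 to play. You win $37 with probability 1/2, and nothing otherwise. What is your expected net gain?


E[gain] = (37-2)×1/2 + (-2)×1/2
= 35/2 - 1 = 33/2

Expected net gain = $33/2 ≈ $16.50


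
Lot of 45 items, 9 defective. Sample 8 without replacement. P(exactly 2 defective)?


Hypergeometric: C(9,2)×C(36,6)/C(45,8)
= 36×1947792/215553195 = 708288/2177305

P(X=2) = 708288/2177305 ≈ 32.53%


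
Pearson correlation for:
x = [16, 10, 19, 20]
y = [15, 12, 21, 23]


n=4, Σx=65, Σy=71, Σxy=1219, Σx²=1117, Σy²=1339
r = (4×1219 - 65×71)/√((4×1117 - 65²)(4×1339 - 71²))
= 261/√(243×315) = 261/√76545 ≈ 261/276.6677 ≈ 0.9434

r ≈ 0.9434


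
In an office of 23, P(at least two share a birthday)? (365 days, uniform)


P(all different) = Π(365-i)/365 for i=0..22
= 0.492703
P(match) = 1 - 0.492703 = 0.507297

P ≈ 0.5073 ≈ 50.73%


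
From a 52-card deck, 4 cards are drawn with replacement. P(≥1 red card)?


P(not a red card) = 26/52 = 1/2
P(none in 4 draws) = (1/2)^4 = 1/16
P(≥1 red card) = 1 - 1/16 = 15/16

P = 15/16 ≈ 93.75%


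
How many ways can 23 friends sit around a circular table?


Circular arrangements of 23 distinct objects: fix one position to break rotational symmetry.
(n-1)! = 22! = 1124000727777607680000

1124000727777607680000


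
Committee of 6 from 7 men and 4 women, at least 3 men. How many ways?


Count by #men:
  3M,3W: C(7,3)×C(4,3)=140
  4M,2W: C(7,4)×C(4,2)=210
  5M,1W: C(7,5)×C(4,1)=84
  6M,0W: C(7,6)×C(4,0)=7
Total = 441

441


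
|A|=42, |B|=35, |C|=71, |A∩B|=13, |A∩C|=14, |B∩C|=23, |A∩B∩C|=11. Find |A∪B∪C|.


|A∪B∪C| = 42+35+71-13-14-23+11 = 109

|A∪B∪C| = 109


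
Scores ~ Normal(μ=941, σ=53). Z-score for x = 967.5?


z = (x - μ)/σ = (967.5 - 941)/53 = 0.5

z = 0.5


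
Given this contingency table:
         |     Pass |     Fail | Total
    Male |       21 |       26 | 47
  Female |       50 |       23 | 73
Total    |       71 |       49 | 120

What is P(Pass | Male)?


P(Pass | Male) = 21/(21+26) = 21/47

P(Pass|Male) = 21/47 ≈ 44.68%


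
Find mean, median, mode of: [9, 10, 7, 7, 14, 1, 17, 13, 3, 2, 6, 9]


Sorted: [1, 2, 3, 6, 7, 7, 9, 9, 10, 13, 14, 17]
Mean = 98/12 = 49/6
Median = 8
Freq: {9: 2, 10: 1, 7: 2, 14: 1, 1: 1, 17: 1, 13: 1, 3: 1, 2: 1, 6: 1}
Mode: [7, 9]

Mean=49/6, Median=8, Mode=[7, 9]


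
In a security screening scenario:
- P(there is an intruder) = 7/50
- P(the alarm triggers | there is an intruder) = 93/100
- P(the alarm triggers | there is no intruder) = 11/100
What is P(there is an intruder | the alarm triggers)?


Using Bayes' theorem:
P(A|B) = P(B|A)·P(A) / P(B)

P(the alarm triggers) = 93/100 × 7/50 + 11/100 × 43/50
= 651/5000 + 473/5000 = 281/1250

P(there is an intruder|the alarm triggers) = (651/5000) / (281/1250) = 651/1124

P(there is an intruder|the alarm triggers) = 651/1124 ≈ 57.92%


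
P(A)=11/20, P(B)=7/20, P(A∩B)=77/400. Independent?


P(A)×P(B) = 77/400
P(A∩B) = 77/400
Equal ✓ → Independent

Yes, independent


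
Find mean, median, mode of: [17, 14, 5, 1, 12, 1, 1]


Sorted: [1, 1, 1, 5, 12, 14, 17]
Mean = 51/7
Median = 5
Freq: {17: 1, 14: 1, 5: 1, 1: 3, 12: 1}
Mode: [1]

Mean=51/7, Median=5, Mode=1


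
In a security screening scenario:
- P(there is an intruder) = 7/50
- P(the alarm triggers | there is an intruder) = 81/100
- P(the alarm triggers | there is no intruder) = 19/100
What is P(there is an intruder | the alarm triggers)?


Using Bayes' theorem:
P(A|B) = P(B|A)·P(A) / P(B)

P(the alarm triggers) = 81/100 × 7/50 + 19/100 × 43/50
= 567/5000 + 817/5000 = 173/625

P(there is an intruder|the alarm triggers) = (567/5000) / (173/625) = 567/1384

P(there is an intruder|the alarm triggers) = 567/1384 ≈ 40.97%


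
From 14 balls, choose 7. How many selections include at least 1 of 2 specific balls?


Complement: C(14,7) - C(12,7) = 3432 - 792 = 2640

2640


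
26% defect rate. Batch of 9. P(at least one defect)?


P(all good) = (37/50)^9 = 129961739795077/1953125000000000
P(≥1 defect) = 1823163260204923/1953125000000000

P = 1823163260204923/1953125000000000 ≈ 93.35%


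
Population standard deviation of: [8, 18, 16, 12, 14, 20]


Mean = 88/6 = 44/3
  (8-44/3)²=400/9
  (18-44/3)²=100/9
  (16-44/3)²=16/9
  (12-44/3)²=64/9
  (14-44/3)²=4/9
  (20-44/3)²=256/9
Σ(x-μ)² = 280/3
σ² = (280/3)/6 = 140/9

σ = √(140/9) ≈ 3.9441


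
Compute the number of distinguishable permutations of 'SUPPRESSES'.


Letters: 10, freq: {'S': 4, 'U': 1, 'P': 2, 'R': 1, 'E': 2}
10!/(4!×1!×2!×1!×2!) = 3628800/96 = 37800

37800


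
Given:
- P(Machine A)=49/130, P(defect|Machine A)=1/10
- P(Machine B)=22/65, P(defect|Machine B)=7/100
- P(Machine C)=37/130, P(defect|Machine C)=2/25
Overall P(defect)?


P(B) = Σ P(B|Aᵢ)×P(Aᵢ)
  1/10×49/130 = 49/1300
  7/100×22/65 = 77/3250
  2/25×37/130 = 37/1625
Sum = 547/6500

P(defect) = 547/6500 ≈ 8.42%


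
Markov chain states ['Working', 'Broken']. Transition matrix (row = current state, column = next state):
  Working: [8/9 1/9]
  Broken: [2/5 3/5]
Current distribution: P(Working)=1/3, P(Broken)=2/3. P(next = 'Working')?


P(next=Working) = Σᵢ P(now=i)×P(i→Working)
= 1/3×8/9 + 2/3×2/5
= 8/27 + 4/15 = 76/135

P = 76/135 ≈ 0.5630


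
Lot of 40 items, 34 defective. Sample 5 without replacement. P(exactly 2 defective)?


Hypergeometric: C(34,2)×C(6,3)/C(40,5)
= 561×20/658008 = 935/54834

P(X=2) = 935/54834 ≈ 1.71%


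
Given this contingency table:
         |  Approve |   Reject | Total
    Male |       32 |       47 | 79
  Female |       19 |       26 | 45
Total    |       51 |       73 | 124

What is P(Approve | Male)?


P(Approve | Male) = 32/(32+47) = 32/79

P(Approve|Male) = 32/79 ≈ 40.51%


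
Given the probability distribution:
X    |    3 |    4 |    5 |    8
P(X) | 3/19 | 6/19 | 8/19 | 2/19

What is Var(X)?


E[X] = 89/19
E[X²] = 451/19
Var(X) = E[X²] - (E[X])² = 451/19 - 7921/361 = 648/361

Var(X) = 648/361 ≈ 1.7950


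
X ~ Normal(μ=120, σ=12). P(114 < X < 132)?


z₁=(114-120)/12=-0.5, z₂=(132-120)/12=1.0
P = Φ(1.0) - Φ(-0.5) = 0.841345 - 0.308538 = 0.532807 ≈ 0.5328

P(114 < X < 132) ≈ 0.5328


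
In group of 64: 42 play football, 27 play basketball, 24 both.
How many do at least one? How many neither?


|A∪B| = 42+27-24 = 45
Neither = 64-45 = 19

At least one: 45; Neither: 19


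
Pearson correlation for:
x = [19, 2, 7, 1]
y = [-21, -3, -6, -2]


n=4, Σx=29, Σy=-32, Σxy=-449, Σx²=415, Σy²=490
r = (4×(-449) - 29×(-32))/√((4×415 - 29²)(4×490 - (-32)²))
= -868/√(819×936) = -868/√766584 ≈ -868/875.5478 ≈ -0.9914

r ≈ -0.9914


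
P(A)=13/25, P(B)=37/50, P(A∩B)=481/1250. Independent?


P(A)×P(B) = 481/1250
P(A∩B) = 481/1250
Equal ✓ → Independent

Yes, independent


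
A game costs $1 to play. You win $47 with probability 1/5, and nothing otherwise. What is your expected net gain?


E[gain] = (47-1)×1/5 + (-1)×4/5
= 46/5 - 4/5 = 42/5

Expected net gain = $42/5 ≈ $8.40


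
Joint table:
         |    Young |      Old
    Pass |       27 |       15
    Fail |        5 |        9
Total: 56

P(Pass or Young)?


P(Pass∨Young) = P(Pass) + P(Young) - P(Pass∧Young)
= (42 + 32 - 27)/56 = 47/56

P = 47/56 ≈ 83.93%


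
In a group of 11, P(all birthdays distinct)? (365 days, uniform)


P(all different) = Π(365-i)/365 for i=0..10
= (365/365)×(364/365)×...×(355/365)
= 0.858859

P ≈ 0.8589 ≈ 85.89%


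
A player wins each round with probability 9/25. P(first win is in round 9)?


Geometric: P(X=9) = (1-p)^(k-1)×p = (16/25)^8×9/25 = 38654705664/3814697265625

P(X=9) = 38654705664/3814697265625 ≈ 1.01%


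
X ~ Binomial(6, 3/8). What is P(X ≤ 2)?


P(X ≤ 2) = Σ P(X=i) for i=0..2
P(X=0) = 15625/262144
P(X=1) = 28125/131072
P(X=2) = 84375/262144
Sum = 78125/131072

P(X ≤ 2) = 78125/131072 ≈ 59.60%


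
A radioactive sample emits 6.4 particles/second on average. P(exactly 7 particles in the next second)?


Poisson(λ=6.4): P(X=7) = e^(-λ)×λ^k/k!
= e^(-6.4) × 6.4^7 / 7!
≈ 0.001661557273 × 439804.65111 / 5040 ≈ 0.144992

P(X=7) ≈ 0.144992 ≈ 14.50%


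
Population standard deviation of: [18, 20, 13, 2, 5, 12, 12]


Mean = 82/7
  (18-82/7)²=1936/49
  (20-82/7)²=3364/49
  (13-82/7)²=81/49
  (2-82/7)²=4624/49
  (5-82/7)²=2209/49
  (12-82/7)²=4/49
  (12-82/7)²=4/49
Σ(x-μ)² = 1746/7
σ² = (1746/7)/7 = 1746/49

σ = √(1746/49) ≈ 5.9693


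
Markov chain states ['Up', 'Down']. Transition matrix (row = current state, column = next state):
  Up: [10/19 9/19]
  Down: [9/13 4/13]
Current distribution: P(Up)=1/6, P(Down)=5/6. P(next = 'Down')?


P(next=Down) = Σᵢ P(now=i)×P(i→Down)
= 1/6×9/19 + 5/6×4/13
= 3/38 + 10/39 = 497/1482

P = 497/1482 ≈ 0.3354
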